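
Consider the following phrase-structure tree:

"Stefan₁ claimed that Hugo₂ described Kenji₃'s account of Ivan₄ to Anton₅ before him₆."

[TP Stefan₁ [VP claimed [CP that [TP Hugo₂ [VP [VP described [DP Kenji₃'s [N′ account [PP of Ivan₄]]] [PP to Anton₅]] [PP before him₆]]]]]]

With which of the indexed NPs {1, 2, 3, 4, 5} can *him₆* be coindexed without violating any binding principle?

{1, 3, 4, 5}

*him* is a pronoun, so Principle B applies: it must be free in its binding domain.
Binding domain of *him₆*: the embedded TP, whose subject is Hugo₂.
*Stefan₁* c-commands the pronoun but from outside its binding domain, and is not c-commanded by it → coindexation permitted.
*Hugo₂* c-commands the pronoun within its binding domain → coindexation would violate Principle B.
*Kenji₃* and the pronoun do not c-command one another → neither Principle B nor Principle C is at stake; coindexation permitted.
*Ivan₄* and the pronoun do not c-command one another → neither Principle B nor Principle C is at stake; coindexation permitted.
*Anton₅* and the pronoun do not c-command one another → neither Principle B nor Principle C is at stake; coindexation permitted.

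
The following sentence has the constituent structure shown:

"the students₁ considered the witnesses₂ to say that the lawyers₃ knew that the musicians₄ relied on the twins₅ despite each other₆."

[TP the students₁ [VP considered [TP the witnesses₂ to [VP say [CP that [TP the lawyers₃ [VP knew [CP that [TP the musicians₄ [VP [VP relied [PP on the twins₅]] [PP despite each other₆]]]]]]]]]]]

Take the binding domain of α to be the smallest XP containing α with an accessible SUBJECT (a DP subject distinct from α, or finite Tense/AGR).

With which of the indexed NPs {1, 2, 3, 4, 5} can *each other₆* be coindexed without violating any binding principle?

{4}

*each other* is an anaphor, so Principle A applies: it must be bound in its binding domain.
Binding domain of *each other₆*: the embedded TP, whose subject is the musicians₄.
*the students₁* c-commands the anaphor but is outside its binding domain → cannot satisfy Principle A.
*the witnesses₂* c-commands the anaphor but is outside its binding domain → cannot satisfy Principle A.
*the lawyers₃* c-commands the anaphor but is outside its binding domain → cannot satisfy Principle A.
*the musicians₄* c-commands the anaphor within its binding domain → licit binder.
*the twins₅* does not c-command the anaphor → cannot bind it.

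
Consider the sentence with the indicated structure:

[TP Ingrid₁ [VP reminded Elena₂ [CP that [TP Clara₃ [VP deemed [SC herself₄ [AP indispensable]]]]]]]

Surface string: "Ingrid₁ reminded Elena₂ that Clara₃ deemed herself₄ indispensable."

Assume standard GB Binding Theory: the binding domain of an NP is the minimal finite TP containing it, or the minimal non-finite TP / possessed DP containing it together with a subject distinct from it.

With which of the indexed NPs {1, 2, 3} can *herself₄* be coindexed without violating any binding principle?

*herself* is an anaphor, so Principle A applies: it must be bound in its binding domain.
Binding domain of *herself₄*: the embedded TP, whose subject is Clara₃.
*Ingrid₁* c-commands the anaphor but is outside its binding domain → cannot satisfy Principle A.
*Elena₂* c-commands the anaphor but is outside its binding domain → cannot satisfy Principle A.
*Clara₃* c-commands the anaphor within its binding domain → licit binder.

{3}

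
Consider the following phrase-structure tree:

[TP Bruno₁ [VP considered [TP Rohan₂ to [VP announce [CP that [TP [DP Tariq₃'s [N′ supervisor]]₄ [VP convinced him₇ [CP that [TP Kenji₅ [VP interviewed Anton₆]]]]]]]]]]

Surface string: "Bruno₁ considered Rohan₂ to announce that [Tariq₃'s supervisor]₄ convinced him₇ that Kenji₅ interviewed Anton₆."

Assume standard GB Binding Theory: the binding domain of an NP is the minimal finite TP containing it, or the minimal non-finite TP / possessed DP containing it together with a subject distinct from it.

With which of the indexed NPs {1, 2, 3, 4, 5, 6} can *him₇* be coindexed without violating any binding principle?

{1, 2, 3}

*him* is a pronoun, so Principle B applies: it must be free in its binding domain.
Binding domain of *him₇*: the embedded TP, whose subject is [Tariq₃'s supervisor]₄.
*Bruno₁* c-commands the pronoun but from outside its binding domain, and is not c-commanded by it → coindexation permitted.
*Rohan₂* c-commands the pronoun but from outside its binding domain, and is not c-commanded by it → coindexation permitted.
*Tariq₃* and the pronoun do not c-command one another → neither Principle B nor Principle C is at stake; coindexation permitted.
*[Tariq₃'s supervisor]₄* c-commands the pronoun within its binding domain → coindexation would violate Principle B.
*Kenji₅*: the pronoun c-commands this R-expression → coindexation would violate Principle C on *Kenji₅*.
*Anton₆*: the pronoun c-commands this R-expression → coindexation would violate Principle C on *Anton₆*.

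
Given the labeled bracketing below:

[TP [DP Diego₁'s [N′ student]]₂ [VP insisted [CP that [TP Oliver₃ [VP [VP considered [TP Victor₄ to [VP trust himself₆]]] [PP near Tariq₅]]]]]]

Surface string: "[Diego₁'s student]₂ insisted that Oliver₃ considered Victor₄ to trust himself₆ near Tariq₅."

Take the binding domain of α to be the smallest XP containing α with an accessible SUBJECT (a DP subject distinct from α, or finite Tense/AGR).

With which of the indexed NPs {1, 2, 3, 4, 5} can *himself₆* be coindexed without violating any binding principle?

{4}

*himself* is an anaphor, so Principle A applies: it must be bound in its binding domain.
Binding domain of *himself₆*: the embedded TP, whose subject is Victor₄.
*Diego₁* does not c-command the anaphor → cannot bind it.
*[Diego₁'s student]₂* c-commands the anaphor but is outside its binding domain → cannot satisfy Principle A.
*Oliver₃* c-commands the anaphor but is outside its binding domain → cannot satisfy Principle A.
*Victor₄* c-commands the anaphor within its binding domain → licit binder.
*Tariq₅* does not c-command the anaphor → cannot bind it.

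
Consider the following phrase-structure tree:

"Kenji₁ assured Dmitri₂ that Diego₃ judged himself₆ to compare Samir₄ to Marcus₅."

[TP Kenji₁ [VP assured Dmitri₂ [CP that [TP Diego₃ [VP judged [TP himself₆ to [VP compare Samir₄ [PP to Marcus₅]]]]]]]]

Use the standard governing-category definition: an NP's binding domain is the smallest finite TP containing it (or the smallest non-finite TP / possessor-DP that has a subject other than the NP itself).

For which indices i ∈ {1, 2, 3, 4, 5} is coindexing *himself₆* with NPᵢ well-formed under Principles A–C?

*himself* is an anaphor, so Principle A applies: it must be bound in its binding domain.
Binding domain of *himself₆*: the embedded TP, whose subject is Diego₃.
*Kenji₁* c-commands the anaphor but is outside its binding domain → cannot satisfy Principle A.
*Dmitri₂* c-commands the anaphor but is outside its binding domain → cannot satisfy Principle A.
*Diego₃* c-commands the anaphor within its binding domain → licit binder.
*Samir₄* does not c-command the anaphor → cannot bind it.
*Marcus₅* does not c-command the anaphor → cannot bind it.

{3}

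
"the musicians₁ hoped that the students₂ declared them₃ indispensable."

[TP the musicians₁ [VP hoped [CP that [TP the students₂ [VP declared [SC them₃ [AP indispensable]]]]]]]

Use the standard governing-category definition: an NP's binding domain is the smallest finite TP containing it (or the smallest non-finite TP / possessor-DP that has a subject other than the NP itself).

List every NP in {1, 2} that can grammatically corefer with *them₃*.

{1}

*them* is a pronoun, so Principle B applies: it must be free in its binding domain.
Binding domain of *them₃*: the embedded TP, whose subject is the students₂.
*the musicians₁* c-commands the pronoun but from outside its binding domain, and is not c-commanded by it → coindexation permitted.
*the students₂* c-commands the pronoun within its binding domain → coindexation would violate Principle B.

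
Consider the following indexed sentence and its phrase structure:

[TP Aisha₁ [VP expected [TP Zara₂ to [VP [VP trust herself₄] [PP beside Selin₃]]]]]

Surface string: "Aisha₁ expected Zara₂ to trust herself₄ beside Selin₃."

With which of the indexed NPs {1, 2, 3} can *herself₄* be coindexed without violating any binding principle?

*herself* is an anaphor, so Principle A applies: it must be bound in its binding domain.
Binding domain of *herself₄*: the embedded TP, whose subject is Zara₂.
*Aisha₁* c-commands the anaphor but is outside its binding domain → cannot satisfy Principle A.
*Zara₂* c-commands the anaphor within its binding domain → licit binder.
*Selin₃* does not c-command the anaphor → cannot bind it.

{2}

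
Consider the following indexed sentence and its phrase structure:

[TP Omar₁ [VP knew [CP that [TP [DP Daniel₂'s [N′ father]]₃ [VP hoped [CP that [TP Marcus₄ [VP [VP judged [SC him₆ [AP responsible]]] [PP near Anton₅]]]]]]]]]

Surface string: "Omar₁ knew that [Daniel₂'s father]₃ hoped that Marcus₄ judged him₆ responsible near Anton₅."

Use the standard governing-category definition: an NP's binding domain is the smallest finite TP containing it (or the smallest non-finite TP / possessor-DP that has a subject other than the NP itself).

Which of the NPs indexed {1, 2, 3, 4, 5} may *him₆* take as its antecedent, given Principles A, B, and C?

*him* is a pronoun, so Principle B applies: it must be free in its binding domain.
Binding domain of *him₆*: the embedded TP, whose subject is Marcus₄.
*Omar₁* c-commands the pronoun but from outside its binding domain, and is not c-commanded by it → coindexation permitted.
*Daniel₂* and the pronoun do not c-command one another → neither Principle B nor Principle C is at stake; coindexation permitted.
*[Daniel₂'s father]₃* c-commands the pronoun but from outside its binding domain, and is not c-commanded by it → coindexation permitted.
*Marcus₄* c-commands the pronoun within its binding domain → coindexation would violate Principle B.
*Anton₅* and the pronoun do not c-command one another → neither Principle B nor Principle C is at stake; coindexation permitted.

{1, 2, 3, 5}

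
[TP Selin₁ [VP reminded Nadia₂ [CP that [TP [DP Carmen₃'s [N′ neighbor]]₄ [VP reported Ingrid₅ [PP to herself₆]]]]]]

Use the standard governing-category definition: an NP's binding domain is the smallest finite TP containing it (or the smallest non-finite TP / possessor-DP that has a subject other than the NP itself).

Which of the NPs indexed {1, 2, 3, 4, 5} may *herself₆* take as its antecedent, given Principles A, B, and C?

{4, 5}

*herself* is an anaphor, so Principle A applies: it must be bound in its binding domain.
Binding domain of *herself₆*: the embedded TP, whose subject is [Carmen₃'s neighbor]₄.
*Selin₁* c-commands the anaphor but is outside its binding domain → cannot satisfy Principle A.
*Nadia₂* c-commands the anaphor but is outside its binding domain → cannot satisfy Principle A.
*Carmen₃* does not c-command the anaphor → cannot bind it.
*[Carmen₃'s neighbor]₄* c-commands the anaphor within its binding domain → licit binder.
*Ingrid₅* c-commands the anaphor within its binding domain → licit binder.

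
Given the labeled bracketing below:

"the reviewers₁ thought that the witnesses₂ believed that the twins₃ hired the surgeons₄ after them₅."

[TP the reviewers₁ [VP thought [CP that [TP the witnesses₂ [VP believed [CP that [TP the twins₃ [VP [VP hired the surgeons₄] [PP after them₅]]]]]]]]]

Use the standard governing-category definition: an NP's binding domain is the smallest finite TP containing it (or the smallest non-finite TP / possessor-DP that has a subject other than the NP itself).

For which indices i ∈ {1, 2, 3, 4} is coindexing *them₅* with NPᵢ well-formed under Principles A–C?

{1, 2, 4}

*them* is a pronoun, so Principle B applies: it must be free in its binding domain.
Binding domain of *them₅*: the embedded TP, whose subject is the twins₃.
*the reviewers₁* c-commands the pronoun but from outside its binding domain, and is not c-commanded by it → coindexation permitted.
*the witnesses₂* c-commands the pronoun but from outside its binding domain, and is not c-commanded by it → coindexation permitted.
*the twins₃* c-commands the pronoun within its binding domain → coindexation would violate Principle B.
*the surgeons₄* and the pronoun do not c-command one another → neither Principle B nor Principle C is at stake; coindexation permitted.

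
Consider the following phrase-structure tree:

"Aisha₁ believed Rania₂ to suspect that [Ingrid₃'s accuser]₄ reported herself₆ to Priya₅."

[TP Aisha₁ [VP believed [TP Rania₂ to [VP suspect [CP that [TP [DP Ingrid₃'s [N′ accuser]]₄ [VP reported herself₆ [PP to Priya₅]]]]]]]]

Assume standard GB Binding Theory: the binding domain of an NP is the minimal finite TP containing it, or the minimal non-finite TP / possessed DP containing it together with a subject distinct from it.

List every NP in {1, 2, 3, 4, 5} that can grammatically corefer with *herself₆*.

{4}

*herself* is an anaphor, so Principle A applies: it must be bound in its binding domain.
Binding domain of *herself₆*: the embedded TP, whose subject is [Ingrid₃'s accuser]₄.
*Aisha₁* c-commands the anaphor but is outside its binding domain → cannot satisfy Principle A.
*Rania₂* c-commands the anaphor but is outside its binding domain → cannot satisfy Principle A.
*Ingrid₃* does not c-command the anaphor → cannot bind it.
*[Ingrid₃'s accuser]₄* c-commands the anaphor within its binding domain → licit binder.
*Priya₅* does not c-command the anaphor → cannot bind it.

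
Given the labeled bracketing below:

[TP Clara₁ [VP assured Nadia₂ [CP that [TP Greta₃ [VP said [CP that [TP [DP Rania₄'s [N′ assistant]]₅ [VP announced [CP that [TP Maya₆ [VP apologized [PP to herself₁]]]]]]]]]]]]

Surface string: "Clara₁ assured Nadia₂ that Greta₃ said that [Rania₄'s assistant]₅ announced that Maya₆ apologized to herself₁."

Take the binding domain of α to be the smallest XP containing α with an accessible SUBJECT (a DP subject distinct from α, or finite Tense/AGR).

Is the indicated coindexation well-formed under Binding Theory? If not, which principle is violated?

The two coindexed NPs are *Clara₁* and *herself₁*.
*herself₁* is an anaphor. Principle A requires it to be bound within its binding domain — the embedded TP, whose subject is Maya₆.
Within that domain it is c-commanded by *Maya₆*, which does not share its index.
*Clara₁* does c-command the anaphor, but from outside its binding domain.
The anaphor is unbound in its domain → Principle A violation.

Principle A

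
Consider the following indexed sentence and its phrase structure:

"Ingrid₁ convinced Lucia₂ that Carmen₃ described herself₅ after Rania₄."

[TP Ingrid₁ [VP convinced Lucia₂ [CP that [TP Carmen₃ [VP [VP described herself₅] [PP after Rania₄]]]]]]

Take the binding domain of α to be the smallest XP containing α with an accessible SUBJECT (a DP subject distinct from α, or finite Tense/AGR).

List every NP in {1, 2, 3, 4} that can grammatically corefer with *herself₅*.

*herself* is an anaphor, so Principle A applies: it must be bound in its binding domain.
Binding domain of *herself₅*: the embedded TP, whose subject is Carmen₃.
*Ingrid₁* c-commands the anaphor but is outside its binding domain → cannot satisfy Principle A.
*Lucia₂* c-commands the anaphor but is outside its binding domain → cannot satisfy Principle A.
*Carmen₃* c-commands the anaphor within its binding domain → licit binder.
*Rania₄* does not c-command the anaphor → cannot bind it.

{3}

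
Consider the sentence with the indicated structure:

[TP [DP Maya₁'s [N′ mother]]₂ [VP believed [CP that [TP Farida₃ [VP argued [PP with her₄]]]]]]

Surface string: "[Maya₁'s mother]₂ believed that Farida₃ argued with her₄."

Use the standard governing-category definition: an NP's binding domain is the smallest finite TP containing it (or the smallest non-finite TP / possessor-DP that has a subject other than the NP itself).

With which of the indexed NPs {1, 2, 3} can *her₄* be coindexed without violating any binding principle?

*her* is a pronoun, so Principle B applies: it must be free in its binding domain.
Binding domain of *her₄*: the embedded TP, whose subject is Farida₃.
*Maya₁* and the pronoun do not c-command one another → neither Principle B nor Principle C is at stake; coindexation permitted.
*[Maya₁'s mother]₂* c-commands the pronoun but from outside its binding domain, and is not c-commanded by it → coindexation permitted.
*Farida₃* c-commands the pronoun within its binding domain → coindexation would violate Principle B.

{1, 2}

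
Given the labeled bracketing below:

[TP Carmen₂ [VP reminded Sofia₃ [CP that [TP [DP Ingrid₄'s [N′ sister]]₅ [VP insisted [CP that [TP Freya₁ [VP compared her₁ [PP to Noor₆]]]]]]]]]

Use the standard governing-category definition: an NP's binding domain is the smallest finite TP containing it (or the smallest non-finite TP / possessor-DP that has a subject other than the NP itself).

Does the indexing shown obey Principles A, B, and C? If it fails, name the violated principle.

Principle B

The two coindexed NPs are *Freya₁* and *her₁*.
*her₁* is a pronoun. Its binding domain is the embedded TP, whose subject is Freya₁.
*Freya₁* c-commands it within that domain and carries the same index.
The pronoun is locally bound → Principle B violation.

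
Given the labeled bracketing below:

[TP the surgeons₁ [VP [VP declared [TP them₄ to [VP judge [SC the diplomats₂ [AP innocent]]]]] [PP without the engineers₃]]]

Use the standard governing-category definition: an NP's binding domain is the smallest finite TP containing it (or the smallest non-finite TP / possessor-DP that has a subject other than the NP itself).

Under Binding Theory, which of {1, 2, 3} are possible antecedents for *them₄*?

*them* is a pronoun, so Principle B applies: it must be free in its binding domain.
Binding domain of *them₄*: the matrix TP, whose subject is the surgeons₁.
*the surgeons₁* c-commands the pronoun within its binding domain → coindexation would violate Principle B.
*the diplomats₂*: the pronoun c-commands this R-expression → coindexation would violate Principle C on *the diplomats₂*.
*the engineers₃* and the pronoun do not c-command one another → neither Principle B nor Principle C is at stake; coindexation permitted.

{3}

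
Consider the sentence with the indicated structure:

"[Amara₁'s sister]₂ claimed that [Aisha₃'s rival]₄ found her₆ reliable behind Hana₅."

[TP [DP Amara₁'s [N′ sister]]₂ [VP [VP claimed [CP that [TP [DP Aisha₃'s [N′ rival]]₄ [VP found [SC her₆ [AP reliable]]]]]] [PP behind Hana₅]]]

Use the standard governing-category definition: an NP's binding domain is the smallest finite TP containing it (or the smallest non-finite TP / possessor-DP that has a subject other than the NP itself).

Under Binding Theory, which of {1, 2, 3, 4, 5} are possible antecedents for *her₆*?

{1, 2, 3, 5}

*her* is a pronoun, so Principle B applies: it must be free in its binding domain.
Binding domain of *her₆*: the embedded TP, whose subject is [Aisha₃'s rival]₄.
*Amara₁* and the pronoun do not c-command one another → neither Principle B nor Principle C is at stake; coindexation permitted.
*[Amara₁'s sister]₂* c-commands the pronoun but from outside its binding domain, and is not c-commanded by it → coindexation permitted.
*Aisha₃* and the pronoun do not c-command one another → neither Principle B nor Principle C is at stake; coindexation permitted.
*[Aisha₃'s rival]₄* c-commands the pronoun within its binding domain → coindexation would violate Principle B.
*Hana₅* and the pronoun do not c-command one another → neither Principle B nor Principle C is at stake; coindexation permitted.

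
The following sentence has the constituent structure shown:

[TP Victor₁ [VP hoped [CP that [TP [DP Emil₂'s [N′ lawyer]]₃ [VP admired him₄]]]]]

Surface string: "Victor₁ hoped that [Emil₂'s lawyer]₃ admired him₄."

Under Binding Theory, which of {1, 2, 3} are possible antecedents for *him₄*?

*him* is a pronoun, so Principle B applies: it must be free in its binding domain.
Binding domain of *him₄*: the embedded TP, whose subject is [Emil₂'s lawyer]₃.
*Victor₁* c-commands the pronoun but from outside its binding domain, and is not c-commanded by it → coindexation permitted.
*Emil₂* and the pronoun do not c-command one another → neither Principle B nor Principle C is at stake; coindexation permitted.
*[Emil₂'s lawyer]₃* c-commands the pronoun within its binding domain → coindexation would violate Principle B.

{1, 2}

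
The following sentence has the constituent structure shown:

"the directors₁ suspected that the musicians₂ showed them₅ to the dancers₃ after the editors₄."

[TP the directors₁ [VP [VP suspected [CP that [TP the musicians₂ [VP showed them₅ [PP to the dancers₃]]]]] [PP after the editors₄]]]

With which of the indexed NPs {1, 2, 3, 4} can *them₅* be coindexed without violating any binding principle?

{1, 4}

*them* is a pronoun, so Principle B applies: it must be free in its binding domain.
Binding domain of *them₅*: the embedded TP, whose subject is the musicians₂.
*the directors₁* c-commands the pronoun but from outside its binding domain, and is not c-commanded by it → coindexation permitted.
*the musicians₂* c-commands the pronoun within its binding domain → coindexation would violate Principle B.
*the dancers₃*: the pronoun c-commands this R-expression → coindexation would violate Principle C on *the dancers₃*.
*the editors₄* and the pronoun do not c-command one another → neither Principle B nor Principle C is at stake; coindexation permitted.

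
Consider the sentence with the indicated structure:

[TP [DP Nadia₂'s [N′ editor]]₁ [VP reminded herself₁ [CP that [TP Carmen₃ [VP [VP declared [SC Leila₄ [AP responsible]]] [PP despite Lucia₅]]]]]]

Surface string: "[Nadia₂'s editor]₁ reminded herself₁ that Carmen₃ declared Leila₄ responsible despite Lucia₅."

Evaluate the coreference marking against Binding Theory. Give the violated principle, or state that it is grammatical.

The two coindexed NPs are *[Nadia₂'s editor]₁* and *herself₁*.
*herself₁* is an anaphor; its binding domain is the matrix TP, whose subject is [Nadia₂'s editor]₁. *[Nadia₂'s editor]₁* c-commands it within that domain and shares its index, so Principle A is satisfied.
*[Nadia₂'s editor]₁* is an R-expression; *herself₁* does not c-command it, and no other NP shares its index, so Principle C is satisfied.
All principles are respected.

grammatical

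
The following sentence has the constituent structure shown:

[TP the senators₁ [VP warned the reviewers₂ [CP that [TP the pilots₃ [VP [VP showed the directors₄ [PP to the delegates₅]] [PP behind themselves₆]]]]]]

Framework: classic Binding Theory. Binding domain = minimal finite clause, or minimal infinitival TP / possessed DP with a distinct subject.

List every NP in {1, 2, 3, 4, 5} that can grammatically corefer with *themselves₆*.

{3}

*themselves* is an anaphor, so Principle A applies: it must be bound in its binding domain.
Binding domain of *themselves₆*: the embedded TP, whose subject is the pilots₃.
*the senators₁* c-commands the anaphor but is outside its binding domain → cannot satisfy Principle A.
*the reviewers₂* c-commands the anaphor but is outside its binding domain → cannot satisfy Principle A.
*the pilots₃* c-commands the anaphor within its binding domain → licit binder.
*the directors₄* does not c-command the anaphor → cannot bind it.
*the delegates₅* does not c-command the anaphor → cannot bind it.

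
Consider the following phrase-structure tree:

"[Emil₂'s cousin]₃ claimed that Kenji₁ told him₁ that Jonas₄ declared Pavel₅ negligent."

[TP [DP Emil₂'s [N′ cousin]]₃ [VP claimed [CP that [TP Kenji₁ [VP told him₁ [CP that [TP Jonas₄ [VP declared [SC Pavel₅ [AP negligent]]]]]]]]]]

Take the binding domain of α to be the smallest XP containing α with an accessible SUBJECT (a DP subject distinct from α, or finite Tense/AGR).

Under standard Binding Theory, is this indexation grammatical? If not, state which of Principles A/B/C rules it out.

Principle B

The two coindexed NPs are *Kenji₁* and *him₁*.
*him₁* is a pronoun. Its binding domain is the embedded TP, whose subject is Kenji₁.
*Kenji₁* c-commands it within that domain and carries the same index.
The pronoun is locally bound → Principle B violation.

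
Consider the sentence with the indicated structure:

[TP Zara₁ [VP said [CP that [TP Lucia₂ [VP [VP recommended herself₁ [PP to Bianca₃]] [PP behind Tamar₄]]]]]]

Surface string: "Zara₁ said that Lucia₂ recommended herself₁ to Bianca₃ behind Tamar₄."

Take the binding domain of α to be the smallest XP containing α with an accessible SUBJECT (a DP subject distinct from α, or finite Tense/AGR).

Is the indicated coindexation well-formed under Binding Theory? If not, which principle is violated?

Principle A

The two coindexed NPs are *Zara₁* and *herself₁*.
*herself₁* is an anaphor. Principle A requires it to be bound within its binding domain — the embedded TP, whose subject is Lucia₂.
Within that domain it is c-commanded by *Lucia₂*, which does not share its index.
*Zara₁* does c-command the anaphor, but from outside its binding domain.
The anaphor is unbound in its domain → Principle A violation.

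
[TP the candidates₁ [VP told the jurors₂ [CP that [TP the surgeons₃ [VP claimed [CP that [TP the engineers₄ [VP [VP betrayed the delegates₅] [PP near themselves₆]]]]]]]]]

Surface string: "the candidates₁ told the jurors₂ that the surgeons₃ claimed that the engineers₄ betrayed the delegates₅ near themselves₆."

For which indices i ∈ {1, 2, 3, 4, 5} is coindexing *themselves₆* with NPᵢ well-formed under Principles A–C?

*themselves* is an anaphor, so Principle A applies: it must be bound in its binding domain.
Binding domain of *themselves₆*: the embedded TP, whose subject is the engineers₄.
*the candidates₁* c-commands the anaphor but is outside its binding domain → cannot satisfy Principle A.
*the jurors₂* c-commands the anaphor but is outside its binding domain → cannot satisfy Principle A.
*the surgeons₃* c-commands the anaphor but is outside its binding domain → cannot satisfy Principle A.
*the engineers₄* c-commands the anaphor within its binding domain → licit binder.
*the delegates₅* does not c-command the anaphor → cannot bind it.

{4}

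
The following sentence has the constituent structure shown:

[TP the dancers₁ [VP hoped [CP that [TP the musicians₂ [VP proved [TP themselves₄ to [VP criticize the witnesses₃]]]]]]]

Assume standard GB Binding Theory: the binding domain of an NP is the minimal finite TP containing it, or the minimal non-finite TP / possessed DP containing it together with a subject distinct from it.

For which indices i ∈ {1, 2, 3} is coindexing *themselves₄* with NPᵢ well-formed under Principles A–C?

*themselves* is an anaphor, so Principle A applies: it must be bound in its binding domain.
Binding domain of *themselves₄*: the embedded TP, whose subject is the musicians₂.
*the dancers₁* c-commands the anaphor but is outside its binding domain → cannot satisfy Principle A.
*the musicians₂* c-commands the anaphor within its binding domain → licit binder.
*the witnesses₃* does not c-command the anaphor → cannot bind it.

{2}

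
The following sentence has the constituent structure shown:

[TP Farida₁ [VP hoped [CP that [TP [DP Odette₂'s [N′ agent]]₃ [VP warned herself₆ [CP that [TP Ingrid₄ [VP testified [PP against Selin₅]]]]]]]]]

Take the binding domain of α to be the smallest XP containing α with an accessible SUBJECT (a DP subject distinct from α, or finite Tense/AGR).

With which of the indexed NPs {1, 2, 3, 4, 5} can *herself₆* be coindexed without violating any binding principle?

{3}

*herself* is an anaphor, so Principle A applies: it must be bound in its binding domain.
Binding domain of *herself₆*: the embedded TP, whose subject is [Odette₂'s agent]₃.
*Farida₁* c-commands the anaphor but is outside its binding domain → cannot satisfy Principle A.
*Odette₂* does not c-command the anaphor → cannot bind it.
*[Odette₂'s agent]₃* c-commands the anaphor within its binding domain → licit binder.
*Ingrid₄* does not c-command the anaphor → cannot bind it.
*Selin₅* does not c-command the anaphor → cannot bind it.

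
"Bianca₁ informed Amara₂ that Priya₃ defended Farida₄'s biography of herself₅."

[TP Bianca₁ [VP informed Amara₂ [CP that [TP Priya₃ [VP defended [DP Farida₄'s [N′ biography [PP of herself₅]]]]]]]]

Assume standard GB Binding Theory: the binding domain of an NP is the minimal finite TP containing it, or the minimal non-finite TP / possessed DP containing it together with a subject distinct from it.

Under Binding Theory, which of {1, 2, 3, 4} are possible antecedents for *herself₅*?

{4}

*herself* is an anaphor, so Principle A applies: it must be bound in its binding domain.
Binding domain of *herself₅*: the possessed DP, whose subject is Farida₄.
*Bianca₁* c-commands the anaphor but is outside its binding domain → cannot satisfy Principle A.
*Amara₂* c-commands the anaphor but is outside its binding domain → cannot satisfy Principle A.
*Priya₃* c-commands the anaphor but is outside its binding domain → cannot satisfy Principle A.
*Farida₄* c-commands the anaphor within its binding domain → licit binder.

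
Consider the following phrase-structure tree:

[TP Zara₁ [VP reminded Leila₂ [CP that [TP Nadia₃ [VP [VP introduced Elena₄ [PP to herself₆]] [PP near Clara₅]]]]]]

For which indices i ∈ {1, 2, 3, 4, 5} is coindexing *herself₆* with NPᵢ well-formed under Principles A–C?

{3, 4}

*herself* is an anaphor, so Principle A applies: it must be bound in its binding domain.
Binding domain of *herself₆*: the embedded TP, whose subject is Nadia₃.
*Zara₁* c-commands the anaphor but is outside its binding domain → cannot satisfy Principle A.
*Leila₂* c-commands the anaphor but is outside its binding domain → cannot satisfy Principle A.
*Nadia₃* c-commands the anaphor within its binding domain → licit binder.
*Elena₄* c-commands the anaphor within its binding domain → licit binder.
*Clara₅* does not c-command the anaphor → cannot bind it.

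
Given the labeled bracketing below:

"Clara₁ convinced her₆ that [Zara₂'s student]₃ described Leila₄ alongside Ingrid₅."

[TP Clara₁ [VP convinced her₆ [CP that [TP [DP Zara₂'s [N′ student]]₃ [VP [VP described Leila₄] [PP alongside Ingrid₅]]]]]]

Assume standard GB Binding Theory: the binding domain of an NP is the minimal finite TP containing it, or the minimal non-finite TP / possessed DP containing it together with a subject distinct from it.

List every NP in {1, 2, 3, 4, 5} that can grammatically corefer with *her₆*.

*her* is a pronoun, so Principle B applies: it must be free in its binding domain.
Binding domain of *her₆*: the matrix TP, whose subject is Clara₁.
*Clara₁* c-commands the pronoun within its binding domain → coindexation would violate Principle B.
*Zara₂*: the pronoun c-commands this R-expression → coindexation would violate Principle C on *Zara₂*.
*[Zara₂'s student]₃*: the pronoun c-commands this R-expression → coindexation would violate Principle C on *[Zara₂'s student]₃*.
*Leila₄*: the pronoun c-commands this R-expression → coindexation would violate Principle C on *Leila₄*.
*Ingrid₅*: the pronoun c-commands this R-expression → coindexation would violate Principle C on *Ingrid₅*.

none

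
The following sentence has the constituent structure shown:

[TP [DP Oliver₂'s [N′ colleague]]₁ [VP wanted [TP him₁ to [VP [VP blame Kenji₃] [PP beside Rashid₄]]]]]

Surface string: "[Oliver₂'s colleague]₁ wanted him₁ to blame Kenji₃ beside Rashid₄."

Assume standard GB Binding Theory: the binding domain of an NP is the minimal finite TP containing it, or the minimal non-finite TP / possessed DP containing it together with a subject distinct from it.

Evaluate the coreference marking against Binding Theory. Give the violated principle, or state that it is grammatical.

The two coindexed NPs are *[Oliver₂'s colleague]₁* and *him₁*.
*him₁* is a pronoun. Its binding domain is the matrix TP, whose subject is [Oliver₂'s colleague]₁.
*[Oliver₂'s colleague]₁* c-commands it within that domain and carries the same index.
The pronoun is locally bound → Principle B violation.

Principle B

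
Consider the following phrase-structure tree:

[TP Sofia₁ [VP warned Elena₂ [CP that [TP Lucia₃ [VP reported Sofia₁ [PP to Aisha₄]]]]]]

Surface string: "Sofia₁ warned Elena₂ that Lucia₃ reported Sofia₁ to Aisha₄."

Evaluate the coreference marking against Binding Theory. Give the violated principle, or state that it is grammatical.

Principle C

The two coindexed NPs are *Sofia₁* (the higher occurrence) and *Sofia₁* (the lower occurrence).
*Sofia₁* (the lower occurrence) is an R-expression. Principle C requires it to be free everywhere.
*Sofia₁* (the higher occurrence) c-commands it and carries the same index.
The R-expression is bound → Principle C violation.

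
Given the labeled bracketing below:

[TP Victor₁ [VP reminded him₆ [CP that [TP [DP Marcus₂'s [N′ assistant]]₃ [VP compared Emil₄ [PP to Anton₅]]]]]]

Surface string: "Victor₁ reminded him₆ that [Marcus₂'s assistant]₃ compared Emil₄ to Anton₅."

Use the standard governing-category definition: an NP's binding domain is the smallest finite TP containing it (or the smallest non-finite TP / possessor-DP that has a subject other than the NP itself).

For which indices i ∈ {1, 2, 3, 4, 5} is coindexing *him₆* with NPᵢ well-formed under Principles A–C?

*him* is a pronoun, so Principle B applies: it must be free in its binding domain.
Binding domain of *him₆*: the matrix TP, whose subject is Victor₁.
*Victor₁* c-commands the pronoun within its binding domain → coindexation would violate Principle B.
*Marcus₂*: the pronoun c-commands this R-expression → coindexation would violate Principle C on *Marcus₂*.
*[Marcus₂'s assistant]₃*: the pronoun c-commands this R-expression → coindexation would violate Principle C on *[Marcus₂'s assistant]₃*.
*Emil₄*: the pronoun c-commands this R-expression → coindexation would violate Principle C on *Emil₄*.
*Anton₅*: the pronoun c-commands this R-expression → coindexation would violate Principle C on *Anton₅*.

none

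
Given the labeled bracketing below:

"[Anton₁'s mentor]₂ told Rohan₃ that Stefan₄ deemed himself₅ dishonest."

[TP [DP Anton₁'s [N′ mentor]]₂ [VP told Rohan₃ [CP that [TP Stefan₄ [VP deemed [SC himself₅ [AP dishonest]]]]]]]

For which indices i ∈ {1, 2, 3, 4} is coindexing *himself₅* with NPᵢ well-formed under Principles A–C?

*himself* is an anaphor, so Principle A applies: it must be bound in its binding domain.
Binding domain of *himself₅*: the embedded TP, whose subject is Stefan₄.
*Anton₁* does not c-command the anaphor → cannot bind it.
*[Anton₁'s mentor]₂* c-commands the anaphor but is outside its binding domain → cannot satisfy Principle A.
*Rohan₃* c-commands the anaphor but is outside its binding domain → cannot satisfy Principle A.
*Stefan₄* c-commands the anaphor within its binding domain → licit binder.

{4}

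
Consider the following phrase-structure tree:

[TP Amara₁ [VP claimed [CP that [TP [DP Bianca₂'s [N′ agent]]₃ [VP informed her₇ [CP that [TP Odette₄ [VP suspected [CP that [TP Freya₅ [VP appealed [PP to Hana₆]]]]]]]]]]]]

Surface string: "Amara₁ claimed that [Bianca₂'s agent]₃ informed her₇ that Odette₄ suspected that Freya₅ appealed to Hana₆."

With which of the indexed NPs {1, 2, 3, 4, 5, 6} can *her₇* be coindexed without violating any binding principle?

{1, 2}

*her* is a pronoun, so Principle B applies: it must be free in its binding domain.
Binding domain of *her₇*: the embedded TP, whose subject is [Bianca₂'s agent]₃.
*Amara₁* c-commands the pronoun but from outside its binding domain, and is not c-commanded by it → coindexation permitted.
*Bianca₂* and the pronoun do not c-command one another → neither Principle B nor Principle C is at stake; coindexation permitted.
*[Bianca₂'s agent]₃* c-commands the pronoun within its binding domain → coindexation would violate Principle B.
*Odette₄*: the pronoun c-commands this R-expression → coindexation would violate Principle C on *Odette₄*.
*Freya₅*: the pronoun c-commands this R-expression → coindexation would violate Principle C on *Freya₅*.
*Hana₆*: the pronoun c-commands this R-expression → coindexation would violate Principle C on *Hana₆*.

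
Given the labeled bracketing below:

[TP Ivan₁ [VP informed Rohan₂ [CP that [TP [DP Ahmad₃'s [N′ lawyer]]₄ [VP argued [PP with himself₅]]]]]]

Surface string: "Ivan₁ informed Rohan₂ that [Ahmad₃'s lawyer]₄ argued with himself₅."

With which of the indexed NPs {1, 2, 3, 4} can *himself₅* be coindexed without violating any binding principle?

{4}

*himself* is an anaphor, so Principle A applies: it must be bound in its binding domain.
Binding domain of *himself₅*: the embedded TP, whose subject is [Ahmad₃'s lawyer]₄.
*Ivan₁* c-commands the anaphor but is outside its binding domain → cannot satisfy Principle A.
*Rohan₂* c-commands the anaphor but is outside its binding domain → cannot satisfy Principle A.
*Ahmad₃* does not c-command the anaphor → cannot bind it.
*[Ahmad₃'s lawyer]₄* c-commands the anaphor within its binding domain → licit binder.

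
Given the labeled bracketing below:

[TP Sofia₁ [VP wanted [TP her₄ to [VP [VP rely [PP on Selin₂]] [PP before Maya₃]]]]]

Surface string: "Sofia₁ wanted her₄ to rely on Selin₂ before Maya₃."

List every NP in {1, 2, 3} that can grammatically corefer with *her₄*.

*her* is a pronoun, so Principle B applies: it must be free in its binding domain.
Binding domain of *her₄*: the matrix TP, whose subject is Sofia₁.
*Sofia₁* c-commands the pronoun within its binding domain → coindexation would violate Principle B.
*Selin₂*: the pronoun c-commands this R-expression → coindexation would violate Principle C on *Selin₂*.
*Maya₃*: the pronoun c-commands this R-expression → coindexation would violate Principle C on *Maya₃*.

none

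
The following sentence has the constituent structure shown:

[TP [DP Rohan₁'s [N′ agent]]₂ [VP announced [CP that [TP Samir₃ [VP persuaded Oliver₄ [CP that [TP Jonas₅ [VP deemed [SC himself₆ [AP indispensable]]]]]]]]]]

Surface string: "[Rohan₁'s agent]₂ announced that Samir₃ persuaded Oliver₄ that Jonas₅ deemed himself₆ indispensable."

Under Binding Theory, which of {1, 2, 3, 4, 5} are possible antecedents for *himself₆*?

*himself* is an anaphor, so Principle A applies: it must be bound in its binding domain.
Binding domain of *himself₆*: the embedded TP, whose subject is Jonas₅.
*Rohan₁* does not c-command the anaphor → cannot bind it.
*[Rohan₁'s agent]₂* c-commands the anaphor but is outside its binding domain → cannot satisfy Principle A.
*Samir₃* c-commands the anaphor but is outside its binding domain → cannot satisfy Principle A.
*Oliver₄* c-commands the anaphor but is outside its binding domain → cannot satisfy Principle A.
*Jonas₅* c-commands the anaphor within its binding domain → licit binder.

{5}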